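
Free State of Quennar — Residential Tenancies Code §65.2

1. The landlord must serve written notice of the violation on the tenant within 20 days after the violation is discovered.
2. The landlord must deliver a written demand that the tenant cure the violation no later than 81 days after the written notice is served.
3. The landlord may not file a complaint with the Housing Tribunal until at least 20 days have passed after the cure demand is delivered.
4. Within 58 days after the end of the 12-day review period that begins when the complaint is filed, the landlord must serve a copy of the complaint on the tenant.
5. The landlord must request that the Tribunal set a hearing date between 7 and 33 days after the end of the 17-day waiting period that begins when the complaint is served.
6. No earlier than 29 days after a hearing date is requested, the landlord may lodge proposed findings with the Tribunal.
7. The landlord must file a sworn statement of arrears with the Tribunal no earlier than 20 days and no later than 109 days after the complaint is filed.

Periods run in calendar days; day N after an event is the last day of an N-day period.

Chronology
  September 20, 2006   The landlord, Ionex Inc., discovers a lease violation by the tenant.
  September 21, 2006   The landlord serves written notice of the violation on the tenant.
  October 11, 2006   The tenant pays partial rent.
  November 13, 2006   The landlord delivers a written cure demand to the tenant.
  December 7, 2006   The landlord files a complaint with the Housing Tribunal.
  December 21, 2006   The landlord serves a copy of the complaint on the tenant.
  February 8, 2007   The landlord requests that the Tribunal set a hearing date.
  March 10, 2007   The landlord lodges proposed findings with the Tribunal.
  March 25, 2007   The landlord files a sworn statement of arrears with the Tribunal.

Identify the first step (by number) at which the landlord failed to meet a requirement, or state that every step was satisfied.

(1) due by September 20, 2006 + 20 days = October 10, 2006; done September 21, 2006 — timely.
(2) due by September 21, 2006 + 81 days = December 11, 2006; done November 13, 2006 — timely.
(3) permitted from November 13, 2006 + 20 days = December 3, 2006 onward; December 7, 2006 is on or after that date.
(4) due by December 19, 2006 + 58 days = February 15, 2007; done December 21, 2006 — timely.
(5) the permitted window runs from January 7, 2007 + 7 = January 14, 2007 to January 7, 2007 + 33 = February 9, 2007; done February 8, 2007, which is between those dates.
(6) permitted from February 8, 2007 + 29 days = March 9, 2007 onward; done March 10, 2007, after the minimum wait.
(7) the permitted window runs from December 7, 2006 + 20 = December 27, 2006 to December 7, 2006 + 109 = March 26, 2007; done March 25, 2007 — within the window.

None — every step was satisfied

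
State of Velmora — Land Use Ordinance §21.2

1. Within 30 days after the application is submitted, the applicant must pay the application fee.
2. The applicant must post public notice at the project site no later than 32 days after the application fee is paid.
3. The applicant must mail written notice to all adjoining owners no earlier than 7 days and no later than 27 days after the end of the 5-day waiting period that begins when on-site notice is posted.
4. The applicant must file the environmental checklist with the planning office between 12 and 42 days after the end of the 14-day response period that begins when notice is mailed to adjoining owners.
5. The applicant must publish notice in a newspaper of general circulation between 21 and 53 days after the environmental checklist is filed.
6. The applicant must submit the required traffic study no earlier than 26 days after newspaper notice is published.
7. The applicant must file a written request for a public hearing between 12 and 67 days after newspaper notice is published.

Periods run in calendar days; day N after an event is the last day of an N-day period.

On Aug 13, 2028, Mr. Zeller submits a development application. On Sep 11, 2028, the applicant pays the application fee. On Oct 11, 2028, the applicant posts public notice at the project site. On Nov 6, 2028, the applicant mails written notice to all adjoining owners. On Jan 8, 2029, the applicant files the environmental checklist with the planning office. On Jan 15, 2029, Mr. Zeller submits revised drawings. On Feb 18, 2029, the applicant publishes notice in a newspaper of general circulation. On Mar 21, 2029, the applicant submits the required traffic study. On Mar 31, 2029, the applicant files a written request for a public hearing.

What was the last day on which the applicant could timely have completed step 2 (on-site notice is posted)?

Step 2 runs from Sep 11, 2028, when the application fee is paid. 32 days after Sep 11, 2028 is Oct 13, 2028.

Oct 13, 2028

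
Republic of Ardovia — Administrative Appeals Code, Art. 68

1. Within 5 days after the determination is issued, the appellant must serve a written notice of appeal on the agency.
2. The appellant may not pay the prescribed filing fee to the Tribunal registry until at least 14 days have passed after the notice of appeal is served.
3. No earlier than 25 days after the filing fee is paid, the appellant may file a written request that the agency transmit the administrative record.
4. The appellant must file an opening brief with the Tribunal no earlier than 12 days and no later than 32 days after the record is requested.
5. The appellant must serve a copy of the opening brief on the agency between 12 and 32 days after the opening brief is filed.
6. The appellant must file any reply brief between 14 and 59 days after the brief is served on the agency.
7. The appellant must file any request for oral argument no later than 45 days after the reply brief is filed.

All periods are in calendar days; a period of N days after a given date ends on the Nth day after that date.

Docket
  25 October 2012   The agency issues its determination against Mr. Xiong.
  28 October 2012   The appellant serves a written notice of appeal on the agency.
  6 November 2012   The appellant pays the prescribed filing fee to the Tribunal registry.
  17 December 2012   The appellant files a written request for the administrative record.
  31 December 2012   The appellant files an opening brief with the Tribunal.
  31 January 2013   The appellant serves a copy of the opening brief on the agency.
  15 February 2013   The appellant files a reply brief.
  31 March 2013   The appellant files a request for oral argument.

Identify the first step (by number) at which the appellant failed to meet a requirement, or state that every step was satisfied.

Step 2

Step 1: 5 days after 25 October 2012 (when the determination is issued) is 30 October 2012; done 28 October 2012 — timely.
Step 2: the earliest permitted date is 14 days after 28 October 2012 (when the notice of appeal is served), i.e. 11 November 2012; done 6 November 2012 — 5 days too early.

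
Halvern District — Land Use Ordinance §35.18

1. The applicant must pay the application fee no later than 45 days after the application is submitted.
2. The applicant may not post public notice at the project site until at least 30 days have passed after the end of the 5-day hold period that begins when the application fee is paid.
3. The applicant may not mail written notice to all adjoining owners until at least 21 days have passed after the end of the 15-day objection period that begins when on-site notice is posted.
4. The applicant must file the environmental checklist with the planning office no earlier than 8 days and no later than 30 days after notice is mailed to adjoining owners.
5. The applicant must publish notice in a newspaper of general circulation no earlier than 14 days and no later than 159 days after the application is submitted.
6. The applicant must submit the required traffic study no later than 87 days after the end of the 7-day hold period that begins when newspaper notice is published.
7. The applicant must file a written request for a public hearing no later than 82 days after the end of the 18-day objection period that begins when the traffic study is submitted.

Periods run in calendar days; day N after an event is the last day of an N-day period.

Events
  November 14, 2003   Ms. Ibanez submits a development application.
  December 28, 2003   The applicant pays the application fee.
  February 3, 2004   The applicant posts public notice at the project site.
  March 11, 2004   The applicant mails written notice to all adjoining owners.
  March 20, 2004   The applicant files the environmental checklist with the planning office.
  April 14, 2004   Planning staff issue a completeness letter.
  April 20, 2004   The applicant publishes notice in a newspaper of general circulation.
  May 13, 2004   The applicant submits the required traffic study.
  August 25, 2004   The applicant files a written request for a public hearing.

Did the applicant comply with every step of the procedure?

Step 1: 45 days after November 14, 2003 (when the application is submitted) is December 29, 2003; December 28, 2003 is within that limit.
Step 2: the earliest permitted date is 30 days after January 2, 2004 (end of the 5-day hold period, which began when the application fee is paid on December 28, 2003), i.e. February 1, 2004; done February 3, 2004, after the minimum wait.
Step 3: the earliest permitted date is 21 days after February 18, 2004 (end of the 15-day objection period, which began when on-site notice is posted on February 3, 2004), i.e. March 10, 2004; done March 11, 2004 — permitted.
Step 4: the window is 8–30 days after March 11, 2004 (when notice is mailed to adjoining owners), so March 19, 2004 through April 10, 2004; March 20, 2004 falls inside that range.
Step 5: the window is 14–159 days after November 14, 2003 (when the application is submitted), so November 28, 2003 through April 21, 2004; done April 20, 2004, which is between those dates.
Step 6: 87 days after April 27, 2004 (end of the 7-day hold period, which began when newspaper notice is published on April 20, 2004) is July 23, 2004; done May 13, 2004 — timely.
Step 7: 82 days after May 31, 2004 (end of the 18-day objection period, which began when the traffic study is submitted on May 13, 2004) is August 21, 2004; August 25, 2004 misses that deadline by 4 days.
The procedure was therefore not followed at step 7.

No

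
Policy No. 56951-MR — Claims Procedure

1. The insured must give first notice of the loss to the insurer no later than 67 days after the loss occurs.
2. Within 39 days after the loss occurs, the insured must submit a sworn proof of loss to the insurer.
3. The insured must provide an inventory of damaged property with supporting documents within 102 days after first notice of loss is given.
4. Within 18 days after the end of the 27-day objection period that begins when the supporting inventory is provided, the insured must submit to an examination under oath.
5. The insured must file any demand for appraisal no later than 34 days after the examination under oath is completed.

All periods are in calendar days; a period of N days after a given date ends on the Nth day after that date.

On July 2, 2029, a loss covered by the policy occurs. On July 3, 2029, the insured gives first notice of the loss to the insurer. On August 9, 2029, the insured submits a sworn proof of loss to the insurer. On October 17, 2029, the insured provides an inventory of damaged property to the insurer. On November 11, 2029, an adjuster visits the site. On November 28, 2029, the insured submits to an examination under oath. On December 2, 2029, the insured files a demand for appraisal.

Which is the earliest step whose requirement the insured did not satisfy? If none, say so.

(1) due by July 2, 2029 + 67 days = September 7, 2029; completed July 3, 2029, before the deadline.
(2) due by July 2, 2029 + 39 days = August 10, 2029; August 9, 2029 is within that limit.
(3) due by July 3, 2029 + 102 days = October 13, 2029; October 17, 2029 misses that deadline by 4 days.
The procedure was therefore not followed at step 3.

Step 3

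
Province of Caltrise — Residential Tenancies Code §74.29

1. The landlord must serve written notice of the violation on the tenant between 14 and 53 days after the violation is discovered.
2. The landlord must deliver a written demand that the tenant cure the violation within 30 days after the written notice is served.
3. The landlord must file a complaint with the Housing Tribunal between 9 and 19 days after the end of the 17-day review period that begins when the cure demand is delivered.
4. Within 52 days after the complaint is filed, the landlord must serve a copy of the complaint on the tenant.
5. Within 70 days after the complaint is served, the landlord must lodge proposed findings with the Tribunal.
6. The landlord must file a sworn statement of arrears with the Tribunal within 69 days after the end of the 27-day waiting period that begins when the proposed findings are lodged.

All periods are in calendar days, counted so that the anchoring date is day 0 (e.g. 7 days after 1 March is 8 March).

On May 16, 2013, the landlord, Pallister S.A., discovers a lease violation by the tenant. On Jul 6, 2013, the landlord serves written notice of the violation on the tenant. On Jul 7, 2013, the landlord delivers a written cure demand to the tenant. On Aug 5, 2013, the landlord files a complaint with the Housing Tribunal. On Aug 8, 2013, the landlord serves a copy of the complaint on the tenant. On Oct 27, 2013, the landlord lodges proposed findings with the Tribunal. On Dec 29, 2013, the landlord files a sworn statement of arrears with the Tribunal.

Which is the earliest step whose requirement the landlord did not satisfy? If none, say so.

Step 5

(1) the permitted window runs from May 16, 2013 + 14 = May 30, 2013 to May 16, 2013 + 53 = Jul 8, 2013; done Jul 6, 2013 — within the window.
(2) due by Jul 6, 2013 + 30 days = Aug 5, 2013; done Jul 7, 2013 — timely.
(3) the permitted window runs from Jul 24, 2013 + 9 = Aug 2, 2013 to Jul 24, 2013 + 19 = Aug 12, 2013; Aug 5, 2013 falls inside that range.
(4) due by Aug 5, 2013 + 52 days = Sep 26, 2013; Aug 8, 2013 is within that limit.
(5) due by Aug 8, 2013 + 70 days = Oct 17, 2013; done Oct 27, 2013 — 10 days late.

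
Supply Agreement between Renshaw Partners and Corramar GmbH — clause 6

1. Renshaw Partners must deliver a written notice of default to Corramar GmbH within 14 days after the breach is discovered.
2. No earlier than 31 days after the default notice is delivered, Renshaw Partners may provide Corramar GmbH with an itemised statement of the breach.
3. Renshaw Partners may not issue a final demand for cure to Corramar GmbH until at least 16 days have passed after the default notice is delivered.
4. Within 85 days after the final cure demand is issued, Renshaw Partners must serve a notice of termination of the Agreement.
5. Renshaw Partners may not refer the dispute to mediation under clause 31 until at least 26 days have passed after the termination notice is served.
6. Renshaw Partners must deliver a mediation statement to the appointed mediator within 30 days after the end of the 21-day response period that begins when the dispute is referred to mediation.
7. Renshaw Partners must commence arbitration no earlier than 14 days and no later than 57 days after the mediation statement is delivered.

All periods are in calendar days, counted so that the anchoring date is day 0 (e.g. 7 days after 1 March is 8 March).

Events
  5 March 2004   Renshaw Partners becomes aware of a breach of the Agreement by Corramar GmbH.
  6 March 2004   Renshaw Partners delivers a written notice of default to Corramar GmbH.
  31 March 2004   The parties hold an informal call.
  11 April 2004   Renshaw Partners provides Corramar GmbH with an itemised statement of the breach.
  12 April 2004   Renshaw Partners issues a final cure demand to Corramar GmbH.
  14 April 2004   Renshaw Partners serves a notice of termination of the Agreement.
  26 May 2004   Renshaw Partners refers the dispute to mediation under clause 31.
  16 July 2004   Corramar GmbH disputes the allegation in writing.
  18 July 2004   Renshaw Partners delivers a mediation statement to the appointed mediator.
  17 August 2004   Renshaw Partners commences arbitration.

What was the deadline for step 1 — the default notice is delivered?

19 March 2004

Step 1 runs from 5 March 2004, when the breach is discovered. 14 days after 5 March 2004 is 19 March 2004.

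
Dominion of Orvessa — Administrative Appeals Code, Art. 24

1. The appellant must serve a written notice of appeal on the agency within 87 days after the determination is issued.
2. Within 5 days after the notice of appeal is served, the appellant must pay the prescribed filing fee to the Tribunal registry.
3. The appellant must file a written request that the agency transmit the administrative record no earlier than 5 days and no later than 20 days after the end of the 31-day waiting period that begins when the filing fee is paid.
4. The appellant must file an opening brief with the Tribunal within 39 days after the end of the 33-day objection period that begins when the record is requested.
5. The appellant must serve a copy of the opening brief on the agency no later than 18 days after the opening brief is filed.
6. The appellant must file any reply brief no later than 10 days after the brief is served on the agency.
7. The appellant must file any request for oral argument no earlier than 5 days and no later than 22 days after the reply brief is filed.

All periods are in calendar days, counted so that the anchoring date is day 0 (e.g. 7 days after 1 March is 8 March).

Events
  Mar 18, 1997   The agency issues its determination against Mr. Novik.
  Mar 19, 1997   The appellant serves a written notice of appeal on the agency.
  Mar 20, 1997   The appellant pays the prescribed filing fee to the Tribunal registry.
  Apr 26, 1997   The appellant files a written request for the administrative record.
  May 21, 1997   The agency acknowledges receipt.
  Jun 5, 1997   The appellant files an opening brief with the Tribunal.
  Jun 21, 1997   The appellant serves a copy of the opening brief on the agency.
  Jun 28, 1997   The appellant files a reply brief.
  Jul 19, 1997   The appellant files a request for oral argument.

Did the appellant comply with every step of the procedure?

Step 1: 87 days after Mar 18, 1997 (when the determination is issued) is Jun 13, 1997; Mar 19, 1997 is within that limit.
Step 2: 5 days after Mar 19, 1997 (when the notice of appeal is served) is Mar 24, 1997; completed Mar 20, 1997, before the deadline.
Step 3: the window is 5–20 days after Apr 20, 1997 (end of the 31-day waiting period, which began when the filing fee is paid on Mar 20, 1997), so Apr 25, 1997 through May 10, 1997; done Apr 26, 1997 — within the window.
Step 4: 39 days after May 29, 1997 (end of the 33-day objection period, which began when the record is requested on Apr 26, 1997) is Jul 7, 1997; completed Jun 5, 1997, before the deadline.
Step 5: 18 days after Jun 5, 1997 (when the opening brief is filed) is Jun 23, 1997; done Jun 21, 1997 — timely.
Step 6: 10 days after Jun 21, 1997 (when the brief is served on the agency) is Jul 1, 1997; Jun 28, 1997 is within that limit.
Step 7: the window is 5–22 days after Jun 28, 1997 (when the reply brief is filed), so Jul 3, 1997 through Jul 20, 1997; done Jul 19, 1997 — within the window.

Yes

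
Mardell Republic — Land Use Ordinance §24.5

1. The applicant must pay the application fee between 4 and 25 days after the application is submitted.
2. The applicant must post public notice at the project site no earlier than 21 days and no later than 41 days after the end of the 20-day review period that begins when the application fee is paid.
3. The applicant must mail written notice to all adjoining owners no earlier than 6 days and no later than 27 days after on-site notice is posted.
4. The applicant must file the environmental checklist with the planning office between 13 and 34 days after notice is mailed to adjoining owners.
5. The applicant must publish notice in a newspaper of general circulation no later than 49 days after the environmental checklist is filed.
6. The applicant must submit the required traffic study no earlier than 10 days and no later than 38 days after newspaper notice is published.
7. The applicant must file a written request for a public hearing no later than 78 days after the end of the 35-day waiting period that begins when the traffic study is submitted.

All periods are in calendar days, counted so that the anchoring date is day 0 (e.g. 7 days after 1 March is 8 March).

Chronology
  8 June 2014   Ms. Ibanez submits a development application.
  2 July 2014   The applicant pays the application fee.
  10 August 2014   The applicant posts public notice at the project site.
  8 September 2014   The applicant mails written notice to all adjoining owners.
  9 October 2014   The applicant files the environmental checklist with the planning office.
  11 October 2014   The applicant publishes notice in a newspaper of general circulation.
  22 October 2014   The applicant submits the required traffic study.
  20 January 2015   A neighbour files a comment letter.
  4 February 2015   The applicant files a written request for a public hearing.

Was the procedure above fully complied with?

No

Step 1 — 4 and 25 days from 8 June 2014 (when the application is submitted) are 12 June 2014 and 3 July 2014 respectively; done 2 July 2014 — within the window.
Step 2 — 21 and 41 days from 22 July 2014 (end of the 20-day review period, which began when the application fee is paid on 2 July 2014) are 12 August 2014 and 1 September 2014 respectively; 10 August 2014 is 2 days too early.
The procedure was therefore not followed at step 2.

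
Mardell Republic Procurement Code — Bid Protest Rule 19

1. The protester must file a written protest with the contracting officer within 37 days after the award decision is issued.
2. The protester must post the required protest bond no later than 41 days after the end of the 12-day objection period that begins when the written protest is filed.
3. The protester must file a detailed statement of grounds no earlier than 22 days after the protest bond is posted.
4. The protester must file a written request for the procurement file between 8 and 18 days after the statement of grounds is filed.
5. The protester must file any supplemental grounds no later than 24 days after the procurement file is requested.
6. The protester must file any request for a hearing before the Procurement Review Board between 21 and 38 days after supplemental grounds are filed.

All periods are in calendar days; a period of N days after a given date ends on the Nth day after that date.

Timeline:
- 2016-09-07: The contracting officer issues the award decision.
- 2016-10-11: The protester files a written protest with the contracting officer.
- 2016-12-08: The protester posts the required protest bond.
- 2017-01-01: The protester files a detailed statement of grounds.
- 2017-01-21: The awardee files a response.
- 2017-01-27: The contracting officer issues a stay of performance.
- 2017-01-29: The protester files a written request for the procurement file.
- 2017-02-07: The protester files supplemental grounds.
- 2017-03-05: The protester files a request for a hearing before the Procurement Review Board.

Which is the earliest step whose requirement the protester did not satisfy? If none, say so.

Step 2

(1) due by 2016-09-07 + 37 days = 2016-10-14; done 2016-10-11 — timely.
(2) due by 2016-10-23 + 41 days = 2016-12-03; done 2016-12-08 — 5 days late.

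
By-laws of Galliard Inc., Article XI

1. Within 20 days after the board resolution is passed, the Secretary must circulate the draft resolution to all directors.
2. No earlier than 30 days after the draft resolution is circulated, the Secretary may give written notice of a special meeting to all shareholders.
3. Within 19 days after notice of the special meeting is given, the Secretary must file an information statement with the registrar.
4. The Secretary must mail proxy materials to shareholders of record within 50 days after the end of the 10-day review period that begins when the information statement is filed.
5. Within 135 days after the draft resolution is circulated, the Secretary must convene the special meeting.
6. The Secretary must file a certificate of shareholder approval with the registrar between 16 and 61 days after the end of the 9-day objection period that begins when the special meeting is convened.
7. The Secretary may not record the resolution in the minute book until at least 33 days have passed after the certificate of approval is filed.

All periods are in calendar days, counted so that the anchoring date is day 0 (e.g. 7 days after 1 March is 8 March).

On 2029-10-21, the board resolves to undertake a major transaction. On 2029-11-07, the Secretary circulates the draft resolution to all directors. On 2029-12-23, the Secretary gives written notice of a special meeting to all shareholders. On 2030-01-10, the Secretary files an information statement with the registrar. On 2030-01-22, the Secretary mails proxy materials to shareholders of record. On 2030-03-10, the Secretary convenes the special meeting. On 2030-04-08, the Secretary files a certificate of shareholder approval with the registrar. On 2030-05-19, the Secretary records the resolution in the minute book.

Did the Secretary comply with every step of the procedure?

Yes

(1) due by 2029-10-21 + 20 days = 2029-11-10; completed 2029-11-07, before the deadline.
(2) permitted from 2029-11-07 + 30 days = 2029-12-07 onward; done 2029-12-23 — permitted.
(3) due by 2029-12-23 + 19 days = 2030-01-11; completed 2030-01-10, before the deadline.
(4) due by 2030-01-20 + 50 days = 2030-03-11; 2030-01-22 is within that limit.
(5) due by 2029-11-07 + 135 days = 2030-03-22; 2030-03-10 is within that limit.
(6) the permitted window runs from 2030-03-19 + 16 = 2030-04-04 to 2030-03-19 + 61 = 2030-05-19; done 2030-04-08 — within the window.
(7) permitted from 2030-04-08 + 33 days = 2030-05-11 onward; done 2030-05-19 — permitted.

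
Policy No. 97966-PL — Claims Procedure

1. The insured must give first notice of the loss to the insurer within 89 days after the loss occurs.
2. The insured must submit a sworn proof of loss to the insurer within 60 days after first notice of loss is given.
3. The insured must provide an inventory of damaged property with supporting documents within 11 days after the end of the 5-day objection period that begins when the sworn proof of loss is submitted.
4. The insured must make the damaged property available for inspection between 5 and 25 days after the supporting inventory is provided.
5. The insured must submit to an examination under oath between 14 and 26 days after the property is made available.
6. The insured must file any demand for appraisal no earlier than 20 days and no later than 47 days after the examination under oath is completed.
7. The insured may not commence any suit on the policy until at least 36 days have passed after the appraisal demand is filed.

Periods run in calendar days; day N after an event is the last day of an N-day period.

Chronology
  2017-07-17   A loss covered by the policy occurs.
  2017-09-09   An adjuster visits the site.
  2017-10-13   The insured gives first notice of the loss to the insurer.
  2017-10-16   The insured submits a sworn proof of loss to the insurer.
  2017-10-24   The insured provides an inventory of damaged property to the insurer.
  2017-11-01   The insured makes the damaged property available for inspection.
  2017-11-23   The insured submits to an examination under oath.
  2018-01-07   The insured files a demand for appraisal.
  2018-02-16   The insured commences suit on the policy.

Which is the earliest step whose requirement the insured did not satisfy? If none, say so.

None — every step was satisfied

Step 1: 89 days after 2017-07-17 (when the loss occurs) is 2017-10-14; 2017-10-13 is within that limit.
Step 2: 60 days after 2017-10-13 (when first notice of loss is given) is 2017-12-12; done 2017-10-16 — timely.
Step 3: 11 days after 2017-10-21 (end of the 5-day objection period, which began when the sworn proof of loss is submitted on 2017-10-16) is 2017-11-01; completed 2017-10-24, before the deadline.
Step 4: the window is 5–25 days after 2017-10-24 (when the supporting inventory is provided), so 2017-10-29 through 2017-11-18; 2017-11-01 falls inside that range.
Step 5: the window is 14–26 days after 2017-11-01 (when the property is made available), so 2017-11-15 through 2017-11-27; done 2017-11-23 — within the window.
Step 6: the window is 20–47 days after 2017-11-23 (when the examination under oath is completed), so 2017-12-13 through 2018-01-09; done 2018-01-07 — within the window.
Step 7: the earliest permitted date is 36 days after 2018-01-07 (when the appraisal demand is filed), i.e. 2018-02-12; done 2018-02-16, after the minimum wait.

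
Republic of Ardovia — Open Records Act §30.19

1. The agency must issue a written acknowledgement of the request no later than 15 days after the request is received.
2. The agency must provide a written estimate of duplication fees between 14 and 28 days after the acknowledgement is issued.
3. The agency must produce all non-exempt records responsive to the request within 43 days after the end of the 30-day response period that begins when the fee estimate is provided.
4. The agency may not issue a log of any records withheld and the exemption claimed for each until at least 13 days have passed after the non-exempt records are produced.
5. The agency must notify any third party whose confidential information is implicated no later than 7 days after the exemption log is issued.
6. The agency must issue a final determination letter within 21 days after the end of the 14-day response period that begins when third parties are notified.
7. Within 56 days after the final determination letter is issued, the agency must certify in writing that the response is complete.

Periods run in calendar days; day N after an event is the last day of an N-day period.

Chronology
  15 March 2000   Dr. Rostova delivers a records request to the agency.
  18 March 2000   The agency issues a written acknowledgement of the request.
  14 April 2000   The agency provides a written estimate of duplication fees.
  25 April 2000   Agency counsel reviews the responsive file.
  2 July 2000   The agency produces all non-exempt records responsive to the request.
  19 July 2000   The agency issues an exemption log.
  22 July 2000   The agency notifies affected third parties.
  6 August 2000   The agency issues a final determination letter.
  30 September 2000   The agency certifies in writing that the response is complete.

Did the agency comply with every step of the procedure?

(1) due by 15 March 2000 + 15 days = 30 March 2000; completed 18 March 2000, before the deadline.
(2) the permitted window runs from 18 March 2000 + 14 = 1 April 2000 to 18 March 2000 + 28 = 15 April 2000; 14 April 2000 falls inside that range.
(3) due by 14 May 2000 + 43 days = 26 June 2000; done 2 July 2000 — 6 days late.
No need to go further; step 3 was not satisfied.

No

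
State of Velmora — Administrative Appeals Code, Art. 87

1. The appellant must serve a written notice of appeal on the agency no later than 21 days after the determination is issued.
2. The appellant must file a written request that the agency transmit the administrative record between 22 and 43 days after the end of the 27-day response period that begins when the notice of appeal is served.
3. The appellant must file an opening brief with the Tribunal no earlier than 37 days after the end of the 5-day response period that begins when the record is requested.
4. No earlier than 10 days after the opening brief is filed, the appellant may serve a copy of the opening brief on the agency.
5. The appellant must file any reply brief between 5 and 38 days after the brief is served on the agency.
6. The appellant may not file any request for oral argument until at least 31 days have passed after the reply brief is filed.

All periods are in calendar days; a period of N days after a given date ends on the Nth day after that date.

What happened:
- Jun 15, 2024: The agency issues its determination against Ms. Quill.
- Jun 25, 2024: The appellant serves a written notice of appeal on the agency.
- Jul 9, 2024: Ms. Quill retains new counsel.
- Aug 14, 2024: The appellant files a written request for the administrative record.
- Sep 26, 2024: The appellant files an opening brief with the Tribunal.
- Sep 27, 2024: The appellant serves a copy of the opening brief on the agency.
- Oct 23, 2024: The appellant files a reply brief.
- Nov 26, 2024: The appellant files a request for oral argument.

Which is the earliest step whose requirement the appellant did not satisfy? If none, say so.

Step 1: 21 days after Jun 15, 2024 (when the determination is issued) is Jul 6, 2024; Jun 25, 2024 is within that limit.
Step 2: the window is 22–43 days after Jul 22, 2024 (end of the 27-day response period, which began when the notice of appeal is served on Jun 25, 2024), so Aug 13, 2024 through Sep 3, 2024; done Aug 14, 2024, which is between those dates.
Step 3: the earliest permitted date is 37 days after Aug 19, 2024 (end of the 5-day response period, which began when the record is requested on Aug 14, 2024), i.e. Sep 25, 2024; Sep 26, 2024 is on or after that date.
Step 4: the earliest permitted date is 10 days after Sep 26, 2024 (when the opening brief is filed), i.e. Oct 6, 2024; done Sep 27, 2024 — 9 days too early.
No need to go further; step 4 was not satisfied.

Step 4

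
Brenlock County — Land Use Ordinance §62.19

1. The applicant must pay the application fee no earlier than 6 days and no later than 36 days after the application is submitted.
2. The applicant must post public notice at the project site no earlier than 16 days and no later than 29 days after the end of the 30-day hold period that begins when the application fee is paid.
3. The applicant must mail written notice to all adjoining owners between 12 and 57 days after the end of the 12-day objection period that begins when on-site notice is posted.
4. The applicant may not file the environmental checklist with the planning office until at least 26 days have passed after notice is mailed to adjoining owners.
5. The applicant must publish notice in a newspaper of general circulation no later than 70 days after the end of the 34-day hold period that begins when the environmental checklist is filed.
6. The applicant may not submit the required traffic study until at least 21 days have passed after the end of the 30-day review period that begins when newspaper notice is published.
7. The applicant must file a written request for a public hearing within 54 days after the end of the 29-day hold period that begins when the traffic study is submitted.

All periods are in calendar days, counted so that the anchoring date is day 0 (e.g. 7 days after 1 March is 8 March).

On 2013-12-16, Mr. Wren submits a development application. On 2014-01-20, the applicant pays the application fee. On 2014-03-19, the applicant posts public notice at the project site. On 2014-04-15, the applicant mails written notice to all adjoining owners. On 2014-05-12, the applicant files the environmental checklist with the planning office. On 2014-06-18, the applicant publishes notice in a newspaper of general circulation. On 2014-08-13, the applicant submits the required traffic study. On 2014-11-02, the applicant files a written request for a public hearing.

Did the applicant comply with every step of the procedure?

Yes

Step 1: the window is 6–36 days after 2013-12-16 (when the application is submitted), so 2013-12-22 through 2014-01-21; done 2014-01-20, which is between those dates.
Step 2: the window is 16–29 days after 2014-02-19 (end of the 30-day hold period, which began when the application fee is paid on 2014-01-20), so 2014-03-07 through 2014-03-20; done 2014-03-19, which is between those dates.
Step 3: the window is 12–57 days after 2014-03-31 (end of the 12-day objection period, which began when on-site notice is posted on 2014-03-19), so 2014-04-12 through 2014-05-27; done 2014-04-15 — within the window.
Step 4: the earliest permitted date is 26 days after 2014-04-15 (when notice is mailed to adjoining owners), i.e. 2014-05-11; 2014-05-12 is on or after that date.
Step 5: 70 days after 2014-06-15 (end of the 34-day hold period, which began when the environmental checklist is filed on 2014-05-12) is 2014-08-24; 2014-06-18 is within that limit.
Step 6: the earliest permitted date is 21 days after 2014-07-18 (end of the 30-day review period, which began when newspaper notice is published on 2014-06-18), i.e. 2014-08-08; 2014-08-13 is on or after that date.
Step 7: 54 days after 2014-09-11 (end of the 29-day hold period, which began when the traffic study is submitted on 2014-08-13) is 2014-11-04; 2014-11-02 is within that limit.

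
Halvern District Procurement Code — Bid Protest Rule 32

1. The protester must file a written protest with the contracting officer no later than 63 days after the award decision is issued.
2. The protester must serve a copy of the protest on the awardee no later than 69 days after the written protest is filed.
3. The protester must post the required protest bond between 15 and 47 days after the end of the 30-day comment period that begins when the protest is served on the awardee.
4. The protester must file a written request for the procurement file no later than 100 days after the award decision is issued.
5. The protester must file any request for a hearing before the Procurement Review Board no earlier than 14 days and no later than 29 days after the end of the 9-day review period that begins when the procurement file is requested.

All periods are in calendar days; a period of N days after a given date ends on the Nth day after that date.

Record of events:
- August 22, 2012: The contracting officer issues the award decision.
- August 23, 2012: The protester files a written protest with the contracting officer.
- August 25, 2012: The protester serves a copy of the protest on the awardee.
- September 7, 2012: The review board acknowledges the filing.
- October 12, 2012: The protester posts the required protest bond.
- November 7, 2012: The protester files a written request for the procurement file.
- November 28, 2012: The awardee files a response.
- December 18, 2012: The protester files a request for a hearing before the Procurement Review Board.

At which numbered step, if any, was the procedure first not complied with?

Step 5

Step 1: 63 days after August 22, 2012 (when the award decision is issued) is October 24, 2012; done August 23, 2012 — timely.
Step 2: 69 days after August 23, 2012 (when the written protest is filed) is October 31, 2012; completed August 25, 2012, before the deadline.
Step 3: the window is 15–47 days after September 24, 2012 (end of the 30-day comment period, which began when the protest is served on the awardee on August 25, 2012), so October 9, 2012 through November 10, 2012; October 12, 2012 falls inside that range.
Step 4: 100 days after August 22, 2012 (when the award decision is issued) is November 30, 2012; November 7, 2012 is within that limit.
Step 5: the window is 14–29 days after November 16, 2012 (end of the 9-day review period, which began when the procurement file is requested on November 7, 2012), so November 30, 2012 through December 15, 2012; done December 18, 2012 — 3 days after the window closed.
The procedure was therefore not followed at step 5.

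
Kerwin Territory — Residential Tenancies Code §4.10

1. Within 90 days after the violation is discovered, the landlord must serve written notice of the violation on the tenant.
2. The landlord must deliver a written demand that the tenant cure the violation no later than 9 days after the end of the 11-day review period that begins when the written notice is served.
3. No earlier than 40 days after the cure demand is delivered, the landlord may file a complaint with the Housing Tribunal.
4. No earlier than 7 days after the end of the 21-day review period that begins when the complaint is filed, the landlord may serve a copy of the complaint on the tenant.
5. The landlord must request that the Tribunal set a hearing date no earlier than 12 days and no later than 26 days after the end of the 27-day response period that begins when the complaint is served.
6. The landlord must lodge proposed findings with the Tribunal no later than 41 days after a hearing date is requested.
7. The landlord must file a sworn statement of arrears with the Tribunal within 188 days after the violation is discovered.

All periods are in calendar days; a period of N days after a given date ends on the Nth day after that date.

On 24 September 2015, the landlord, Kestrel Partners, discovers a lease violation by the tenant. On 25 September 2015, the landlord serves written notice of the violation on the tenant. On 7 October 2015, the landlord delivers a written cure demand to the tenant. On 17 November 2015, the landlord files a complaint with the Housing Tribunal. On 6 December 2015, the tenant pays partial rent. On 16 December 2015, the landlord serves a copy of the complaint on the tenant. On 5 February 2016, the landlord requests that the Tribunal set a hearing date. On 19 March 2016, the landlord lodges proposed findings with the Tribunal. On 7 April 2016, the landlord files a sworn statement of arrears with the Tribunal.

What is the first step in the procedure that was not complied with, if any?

Step 6

(1) due by 24 September 2015 + 90 days = 23 December 2015; done 25 September 2015 — timely.
(2) due by 6 October 2015 + 9 days = 15 October 2015; completed 7 October 2015, before the deadline.
(3) permitted from 7 October 2015 + 40 days = 16 November 2015 onward; done 17 November 2015 — permitted.
(4) permitted from 8 December 2015 + 7 days = 15 December 2015 onward; done 16 December 2015 — permitted.
(5) the permitted window runs from 12 January 2016 + 12 = 24 January 2016 to 12 January 2016 + 26 = 7 February 2016; done 5 February 2016 — within the window.
(6) due by 5 February 2016 + 41 days = 17 March 2016; not done until 19 March 2016, 2 days after the deadline.
No need to go further; step 6 was not satisfied.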